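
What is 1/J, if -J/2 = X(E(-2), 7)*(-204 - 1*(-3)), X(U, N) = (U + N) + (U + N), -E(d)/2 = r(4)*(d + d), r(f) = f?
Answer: 1/31356 ≈ 3.1892e-5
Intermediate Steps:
E(d) = -16*d (E(d) = -8*(d + d) = -8*2*d = -16*d)
X(U, N) = 2*N + 2*U (X(U, N) = (N + U) + (N + U) = 2*N + 2*U)
J = 31356 (J = -2*(2*7 + 2*(-16*(-2)))*(-204 - 1*(-3)) = -2*(14 + 2*32)*(-204 + 3) = -2*(14 + 64)*(-201) = -156*(-201) = -2*(-15678) = 31356)
1/J = 1/31356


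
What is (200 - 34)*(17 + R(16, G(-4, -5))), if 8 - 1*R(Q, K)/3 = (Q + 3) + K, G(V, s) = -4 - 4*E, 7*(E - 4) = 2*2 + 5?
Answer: 69056/7 ≈ 9865.1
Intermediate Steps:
E = 37/7 (E = 4 + (2*2 + 5)/7 = 4 + (4 + 5)/7 = 4 + (⅐)*9 = 4 + 9/7 = 37/7 ≈ 5.2857)
G(V, s) = -176/7 (G(V, s) = -4 - 4*37/7 = -4 - 148/7 = -176/7)
R(Q, K) = 15 - 3*K - 3*Q (R(Q, K) = 24 - 3*((Q + 3) + K) = 24 - 3*((3 + Q) + K) = 24 - 3*(3 + K + Q) = 24 + (-9 - 3*K - 3*Q) = 15 - 3*K - 3*Q)
(200 - 34)*(17 + R(16, G(-4, -5))) = (200 - 34)*(17 + (15 - 3*(-176/7) - 3*16)) = 166*(17 + (15 + 528/7 - 48)) = 166*(17 + 297/7) = 166*(416/7) = 69056/7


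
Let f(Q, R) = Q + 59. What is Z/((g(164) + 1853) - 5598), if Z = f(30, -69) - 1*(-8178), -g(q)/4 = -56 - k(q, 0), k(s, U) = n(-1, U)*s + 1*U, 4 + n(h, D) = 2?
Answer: -8267/4833 ≈ -1.7105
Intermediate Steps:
n(h, D) = -2 (n(h, D) = -4 + 2 = -2)
k(s, U) = U - 2*s (k(s, U) = -2*s + 1*U = -2*s + U = U - 2*s)
f(Q, R) = 59 + Q
g(q) = 224 - 8*q (g(q) = -4*(-56 - (0 - 2*q)) = -4*(-56 - (-2)*q) = -4*(-56 + 2*q) = 224 - 8*q)
Z = 8267 (Z = (59 + 30) - 1*(-8178) = 89 + 8178 = 8267)
Z/((g(164) + 1853) - 5598) = 8267/(((224 - 8*164) + 1853) - 5598) = 8267/(((224 - 1312) + 1853) - 5598) = 8267/((-1088 + 1853) - 5598) = 8267/(765 - 5598) = 8267/(-4833) = 8267*(-1/4833) = -8267/4833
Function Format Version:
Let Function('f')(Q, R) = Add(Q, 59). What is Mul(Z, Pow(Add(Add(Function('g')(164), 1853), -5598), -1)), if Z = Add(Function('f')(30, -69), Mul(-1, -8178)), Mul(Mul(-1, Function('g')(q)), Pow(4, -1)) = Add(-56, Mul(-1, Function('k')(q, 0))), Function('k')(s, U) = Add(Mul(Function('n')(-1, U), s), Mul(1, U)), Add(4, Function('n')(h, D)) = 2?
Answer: Rational(-8267, 4833) ≈ -1.7105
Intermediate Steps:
Function('n')(h, D) = -2 (Function('n')(h, D) = Add(-4, 2) = -2)
Function('k')(s, U) = Add(U, Mul(-2, s)) (Function('k')(s, U) = Add(Mul(-2, s), Mul(1, U)) = Add(Mul(-2, s), U) = Add(U, Mul(-2, s)))
Function('f')(Q, R) = Add(59, Q)
Function('g')(q) = Add(224, Mul(-8, q)) (Function('g')(q) = Mul(-4, Add(-56, Mul(-1, Add(0, Mul(-2, q))))) = Mul(-4, Add(-56, Mul(-1, Mul(-2, q)))) = Mul(-4, Add(-56, Mul(2, q))) = Add(224, Mul(-8, q)))
Z = 8267 (Z = Add(Add(59, 30), Mul(-1, -8178)) = Add(89, 8178) = 8267)
Mul(Z, Pow(Add(Add(Function('g')(164), 1853), -5598), -1)) = Mul(8267, Pow(Add(Add(Add(224, Mul(-8, 164)), 1853), -5598), -1)) = Mul(8267, Pow(Add(Add(Add(224, -1312), 1853), -5598), -1)) = Mul(8267, Pow(Add(Add(-1088, 1853), -5598), -1)) = Mul(8267, Pow(Add(765, -5598), -1)) = Mul(8267, Pow(-4833, -1)) = Mul(8267, Rational(-1, 4833)) = Rational(-8267, 4833)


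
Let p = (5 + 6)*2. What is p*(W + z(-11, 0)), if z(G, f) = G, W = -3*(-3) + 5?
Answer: 66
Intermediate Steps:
p = 22 (p = 11*2 = 22)
W = 14 (W = 9 + 5 = 14)
p*(W + z(-11, 0)) = 22*(14 - 11) = 22*3 = 66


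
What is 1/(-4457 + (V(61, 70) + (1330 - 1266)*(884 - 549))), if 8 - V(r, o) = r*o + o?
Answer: 1/12651 ≈ 7.9045e-5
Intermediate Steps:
V(r, o) = 8 - o - o*r (V(r, o) = 8 - (r*o + o) = 8 - (o*r + o) = 8 - (o + o*r) = 8 + (-o - o*r) = 8 - o - o*r)
1/(-4457 + (V(61, 70) + (1330 - 1266)*(884 - 549))) = 1/(-4457 + ((8 - 1*70 - 1*70*61) + (1330 - 1266)*(884 - 549))) = 1/(-4457 + ((8 - 70 - 4270) + 64*335)) = 1/(-4457 + (-4332 + 21440)) = 1/(-4457 + 17108) = 1/12651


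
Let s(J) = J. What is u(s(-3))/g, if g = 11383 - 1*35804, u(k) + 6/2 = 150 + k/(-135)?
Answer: -6616/1098945 ≈ -0.0060203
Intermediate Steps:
u(k) = 147 - k/135 (u(k) = -3 + (150 + k/(-135)) = -3 + (150 + k*(-1/135)) = -3 + (150 - k/135) = 147 - k/135)
g = -24421 (g = 11383 - 35804 = -24421)
u(s(-3))/g = (147 - 1/135*(-3))/(-24421) = (147 + 1/45)*(-1/24421) = (6616/45)*(-1/24421) = -6616/1098945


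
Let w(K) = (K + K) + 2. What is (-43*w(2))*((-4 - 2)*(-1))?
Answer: -1548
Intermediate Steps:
w(K) = 2 + 2*K (w(K) = 2*K + 2 = 2 + 2*K)
(-43*w(2))*((-4 - 2)*(-1)) = (-43*(2 + 2*2))*((-4 - 2)*(-1)) = (-43*(2 + 4))*(-6*(-1)) = -43*6*6 = -258*6 = -1548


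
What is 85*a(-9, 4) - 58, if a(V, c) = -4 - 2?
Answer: -568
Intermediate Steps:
a(V, c) = -6
85*a(-9, 4) - 58 = 85*(-6) - 58 = -510 - 58 = -568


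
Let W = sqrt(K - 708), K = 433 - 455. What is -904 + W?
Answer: -904 + I*sqrt(730) ≈ -904.0 + 27.019*I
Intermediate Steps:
K = -22
W = I*sqrt(730) (W = sqrt(-22 - 708) = sqrt(-730) = I*sqrt(730) ≈ 27.019*I)
-904 + W = -904 + I*sqrt(730)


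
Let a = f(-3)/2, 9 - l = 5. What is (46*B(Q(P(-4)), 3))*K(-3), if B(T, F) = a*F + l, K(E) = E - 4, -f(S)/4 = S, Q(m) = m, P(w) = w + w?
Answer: -7084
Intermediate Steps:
P(w) = 2*w
f(S) = -4*S
l = 4 (l = 9 - 1*5 = 9 - 5 = 4)
a = 6 (a = -4*(-3)/2 = 12*(½) = 6)
K(E) = -4 + E
B(T, F) = 4 + 6*F (B(T, F) = 6*F + 4 = 4 + 6*F)
(46*B(Q(P(-4)), 3))*K(-3) = (46*(4 + 6*3))*(-4 - 3) = (46*(4 + 18))*(-7) = (46*22)*(-7) = 1012*(-7) = -7084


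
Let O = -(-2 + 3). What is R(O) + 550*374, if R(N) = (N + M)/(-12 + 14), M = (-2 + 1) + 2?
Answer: 205700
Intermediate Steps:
M = 1 (M = -1 + 2 = 1)
O = -1 (O = -1*1 = -1)
R(N) = ½ + N/2 (R(N) = (N + 1)/(-12 + 14) = (1 + N)/2 = (1 + N)*(½) = ½ + N/2)
R(O) + 550*374 = (½ + (½)*(-1)) + 550*374 = (½ - ½) + 205700 = 0 + 205700 = 205700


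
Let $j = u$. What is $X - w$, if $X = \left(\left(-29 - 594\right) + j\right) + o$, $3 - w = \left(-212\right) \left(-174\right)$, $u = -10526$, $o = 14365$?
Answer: $40101$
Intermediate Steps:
$j = -10526$
$w = -36885$ ($w = 3 - \left(-212\right) \left(-174\right) = 3 - 36888 = -36885$)
$X = 3216$ ($X = \left(\left(-29 - 594\right) - 10526\right) + 14365 = \left(-623 - 10526\right) + 14365 = -11149 + 14365 = 3216$)
$X - w = 3216 - -36885 = 3216 + 36885 = 40101$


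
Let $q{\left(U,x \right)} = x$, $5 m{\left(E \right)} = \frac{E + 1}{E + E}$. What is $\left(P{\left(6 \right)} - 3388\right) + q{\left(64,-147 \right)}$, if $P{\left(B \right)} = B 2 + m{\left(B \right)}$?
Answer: $- \frac{211373}{60} \approx -3522.9$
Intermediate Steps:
$m{\left(E \right)} = \frac{1 + E}{10 E}$ ($m{\left(E \right)} = \frac{\left(E + 1\right) \frac{1}{E + E}}{5} = \frac{\left(1 + E\right) \frac{1}{2 E}}{5} = \frac{\frac{1}{2} \frac{1}{E} \left(1 + E\right)}{5} = \frac{1 + E}{10 E}$)
$P{\left(B \right)} = 2 B + \frac{1 + B}{10 B}$ ($P{\left(B \right)} = B 2 + \frac{1 + B}{10 B} = 2 B + \frac{1 + B}{10 B}$)
$\left(P{\left(6 \right)} - 3388\right) + q{\left(64,-147 \right)} = \left(\frac{1 + 6 + 20 \cdot 6^{2}}{10 \cdot 6} - 3388\right) - 147 = \left(\frac{1}{10} \cdot \frac{1}{6} \left(1 + 6 + 20 \cdot 36\right) - 3388\right) - 147 = \left(\frac{1}{10} \cdot \frac{1}{6} \left(1 + 6 + 720\right) - 3388\right) - 147 = \left(\frac{1}{10} \cdot \frac{1}{6} \cdot 727 - 3388\right) - 147 = \left(\frac{727}{60} - 3388\right) - 147 = - \frac{202553}{60} - 147 = - \frac{211373}{60}$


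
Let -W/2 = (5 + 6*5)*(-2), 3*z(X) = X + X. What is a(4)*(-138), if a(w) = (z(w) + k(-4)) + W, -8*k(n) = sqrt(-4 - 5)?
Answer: -19688 + 207*I/4 ≈ -19688.0 + 51.75*I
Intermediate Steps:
k(n) = -3*I/8 (k(n) = -sqrt(-4 - 5)/8 = -3*I/8)
z(X) = 2*X/3 (z(X) = (X + X)/3 = (2*X)/3 = 2*X/3)
W = 140 (W = -2*(5 + 6*5)*(-2) = -2*(5 + 30)*(-2) = -70*(-2) = -2*(-70) = 140)
a(w) = 140 - 3*I/8 + 2*w/3 (a(w) = (2*w/3 - 3*I/8) + 140 = (-3*I/8 + 2*w/3) + 140 = 140 - 3*I/8 + 2*w/3)
a(4)*(-138) = (140 - 3*I/8 + (2/3)*4)*(-138) = (140 - 3*I/8 + 8/3)*(-138) = (428/3 - 3*I/8)*(-138) = -19688 + 207*I/4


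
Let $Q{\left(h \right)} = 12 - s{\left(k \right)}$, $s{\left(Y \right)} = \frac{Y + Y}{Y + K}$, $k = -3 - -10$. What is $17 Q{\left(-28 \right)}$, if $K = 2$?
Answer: $\frac{1598}{9} \approx 177.56$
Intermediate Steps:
$k = 7$ ($k = -3 + 10 = 7$)
$s{\left(Y \right)} = \frac{2 Y}{2 + Y}$ ($s{\left(Y \right)} = \frac{Y + Y}{Y + 2} = \frac{2 Y}{2 + Y}$)
$Q{\left(h \right)} = \frac{94}{9}$ ($Q{\left(h \right)} = 12 - 2 \cdot 7 \frac{1}{2 + 7} = 12 - 2 \cdot 7 \cdot \frac{1}{9} = 12 - \frac{14}{9} = \frac{94}{9}$)
$17 Q{\left(-28 \right)} = 17 \cdot \frac{94}{9} = \frac{1598}{9}$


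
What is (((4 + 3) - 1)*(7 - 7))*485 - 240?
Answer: -240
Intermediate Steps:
(((4 + 3) - 1)*(7 - 7))*485 - 240 = ((7 - 1)*0)*485 - 240 = (6*0)*485 - 240 = 0*485 - 240 = 0 - 240 = -240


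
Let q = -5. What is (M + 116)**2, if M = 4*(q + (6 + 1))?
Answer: 15376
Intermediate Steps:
M = 8 (M = 4*(-5 + (6 + 1)) = 4*(-5 + 7) = 4*2 = 8)
(M + 116)**2 = (8 + 116)**2 = 124**2 = 15376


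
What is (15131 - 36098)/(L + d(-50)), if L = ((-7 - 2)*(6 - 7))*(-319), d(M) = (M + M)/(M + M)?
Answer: 20967/2870 ≈ 7.3056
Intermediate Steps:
d(M) = 1 (d(M) = (2*M)/((2*M)) = (2*M)*(1/(2*M)) = 1)
L = -2871 (L = -9*(-1)*(-319) = 9*(-319) = -2871)
(15131 - 36098)/(L + d(-50)) = (15131 - 36098)/(-2871 + 1) = -20967/(-2870) = -20967*(-1/2870) = 20967/2870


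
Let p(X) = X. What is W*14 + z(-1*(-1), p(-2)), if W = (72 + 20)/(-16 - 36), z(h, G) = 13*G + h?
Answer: -647/13 ≈ -49.769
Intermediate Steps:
z(h, G) = h + 13*G
W = -23/13 (W = 92/(-52) = 92*(-1/52) = -23/13 ≈ -1.7692)
W*14 + z(-1*(-1), p(-2)) = -23/13*14 + (-1*(-1) + 13*(-2)) = -322/13 + (1 - 26) = -322/13 - 25 = -647/13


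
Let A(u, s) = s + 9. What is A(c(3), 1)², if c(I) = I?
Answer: 100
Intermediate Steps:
A(u, s) = 9 + s
A(c(3), 1)² = (9 + 1)² = 10² = 100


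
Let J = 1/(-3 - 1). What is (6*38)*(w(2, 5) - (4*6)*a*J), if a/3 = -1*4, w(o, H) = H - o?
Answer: -15732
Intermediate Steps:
J = -¼ (J = 1/(-4) = -¼ ≈ -0.25000)
a = -12 (a = 3*(-1*4) = 3*(-4) = -12)
(6*38)*(w(2, 5) - (4*6)*a*J) = (6*38)*((5 - 1*2) - (4*6)*(-12)*(-1)/4) = 228*((5 - 2) - 24*(-12)*(-1)/4) = 228*(3 - (-288)*(-1)/4) = 228*(3 - 1*72) = 228*(3 - 72) = 228*(-69) = -15732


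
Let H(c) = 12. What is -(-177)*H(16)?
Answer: 2124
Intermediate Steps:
-(-177)*H(16) = -(-177)*12 = -177*(-12) = 2124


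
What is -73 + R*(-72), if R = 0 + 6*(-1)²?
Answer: -505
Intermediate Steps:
R = 6 (R = 0 + 6*1 = 0 + 6 = 6)
-73 + R*(-72) = -73 + 6*(-72) = -73 - 432 = -505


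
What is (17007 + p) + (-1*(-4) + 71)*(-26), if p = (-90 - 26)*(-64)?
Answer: 22481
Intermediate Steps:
p = 7424 (p = -116*(-64) = 7424)
(17007 + p) + (-1*(-4) + 71)*(-26) = (17007 + 7424) + (-1*(-4) + 71)*(-26) = 24431 + (4 + 71)*(-26) = 24431 + 75*(-26) = 24431 - 1950 = 22481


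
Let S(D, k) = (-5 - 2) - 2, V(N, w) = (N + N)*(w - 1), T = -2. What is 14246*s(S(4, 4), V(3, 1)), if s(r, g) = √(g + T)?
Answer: 14246*I*√2 ≈ 20147.0*I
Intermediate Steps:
V(N, w) = 2*N*(-1 + w) (V(N, w) = (2*N)*(-1 + w) = 2*N*(-1 + w))
S(D, k) = -9 (S(D, k) = -7 - 2 = -9)
s(r, g) = √(-2 + g) (s(r, g) = √(g - 2) = √(-2 + g))
14246*s(S(4, 4), V(3, 1)) = 14246*√(-2 + 2*3*(-1 + 1)) = 14246*√(-2 + 2*3*0) = 14246*√(-2 + 0) = 14246*√(-2) = 14246*(I*√2) = 14246*I*√2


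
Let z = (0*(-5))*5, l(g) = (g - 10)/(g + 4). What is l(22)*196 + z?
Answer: 1176/13 ≈ 90.462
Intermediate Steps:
l(g) = (-10 + g)/(4 + g)
z = 0 (z = 0*5 = 0)
l(22)*196 + z = ((-10 + 22)/(4 + 22))*196 + 0 = (12/26)*196 + 0 = ((1/26)*12)*196 + 0 = (6/13)*196 + 0 = 1176/13 + 0 = 1176/13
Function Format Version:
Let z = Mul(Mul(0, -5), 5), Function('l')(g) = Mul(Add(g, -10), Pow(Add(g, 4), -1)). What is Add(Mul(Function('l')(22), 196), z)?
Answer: Rational(1176, 13) ≈ 90.462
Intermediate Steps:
Function('l')(g) = Mul(Pow(Add(4, g), -1), Add(-10, g)) (Function('l')(g) = Mul(Add(-10, g), Pow(Add(4, g), -1)) = Mul(Pow(Add(4, g), -1), Add(-10, g)))
z = 0 (z = Mul(0, 5) = 0)
Add(Mul(Function('l')(22), 196), z) = Add(Mul(Mul(Pow(Add(4, 22), -1), Add(-10, 22)), 196), 0) = Add(Mul(Mul(Pow(26, -1), 12), 196), 0) = Add(Mul(Mul(Rational(1, 26), 12), 196), 0) = Add(Mul(Rational(6, 13), 196), 0) = Add(Rational(1176, 13), 0) = Rational(1176, 13)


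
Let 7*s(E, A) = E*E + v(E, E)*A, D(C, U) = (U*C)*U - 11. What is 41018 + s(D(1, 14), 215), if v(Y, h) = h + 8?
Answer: 362846/7 ≈ 51835.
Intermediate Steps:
v(Y, h) = 8 + h
D(C, U) = -11 + C*U**2 (D(C, U) = (C*U)*U - 11 = C*U**2 - 11 = -11 + C*U**2)
s(E, A) = E**2/7 + A*(8 + E)/7 (s(E, A) = (E*E + (8 + E)*A)/7 = (E**2 + A*(8 + E))/7 = E**2/7 + A*(8 + E)/7)
41018 + s(D(1, 14), 215) = 41018 + ((-11 + 1*14**2)**2/7 + (1/7)*215*(8 + (-11 + 1*14**2))) = 41018 + ((-11 + 1*196)**2/7 + (1/7)*215*(8 + (-11 + 1*196))) = 41018 + ((-11 + 196)**2/7 + (1/7)*215*(8 + (-11 + 196))) = 41018 + ((1/7)*185**2 + (1/7)*215*(8 + 185)) = 41018 + ((1/7)*34225 + (1/7)*215*193) = 41018 + (34225/7 + 41495/7) = 41018 + 75720/7 = 362846/7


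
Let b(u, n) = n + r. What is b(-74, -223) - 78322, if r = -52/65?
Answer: -392729/5 ≈ -78546.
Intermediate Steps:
r = -⅘ (r = -52*1/65 = -⅘ ≈ -0.80000)
b(u, n) = -⅘ + n (b(u, n) = n - ⅘ = -⅘ + n)
b(-74, -223) - 78322 = (-⅘ - 223) - 78322 = -1119/5 - 78322 = -392729/5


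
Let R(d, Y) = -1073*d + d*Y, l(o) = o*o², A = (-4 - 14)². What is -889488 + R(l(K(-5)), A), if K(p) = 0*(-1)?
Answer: -889488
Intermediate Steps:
K(p) = 0
A = 324 (A = (-18)² = 324)
l(o) = o³
R(d, Y) = -1073*d + Y*d
-889488 + R(l(K(-5)), A) = -889488 + 0³*(-1073 + 324) = -889488 + 0*(-749) = -889488 + 0 = -889488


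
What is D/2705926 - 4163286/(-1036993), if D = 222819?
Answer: 11496605576103/2806026320518 ≈ 4.0971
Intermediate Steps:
D/2705926 - 4163286/(-1036993) = 222819/2705926 - 4163286/(-1036993) = 222819*(1/2705926) - 4163286*(-1/1036993) = 222819/2705926 + 4163286/1036993 = 11496605576103/2806026320518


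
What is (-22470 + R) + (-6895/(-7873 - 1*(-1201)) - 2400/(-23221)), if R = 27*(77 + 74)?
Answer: -2849460785621/154930512 ≈ -18392.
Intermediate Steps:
R = 4077 (R = 27*151 = 4077)
(-22470 + R) + (-6895/(-7873 - 1*(-1201)) - 2400/(-23221)) = (-22470 + 4077) + (-6895/(-7873 - 1*(-1201)) - 2400/(-23221)) = -18393 + (-6895/(-7873 + 1201) - 2400*(-1/23221)) = -18393 + (-6895/(-6672) + 2400/23221) = -18393 + (-6895*(-1/6672) + 2400/23221) = -18393 + (6895/6672 + 2400/23221) = -18393 + 176121595/154930512 = -2849460785621/154930512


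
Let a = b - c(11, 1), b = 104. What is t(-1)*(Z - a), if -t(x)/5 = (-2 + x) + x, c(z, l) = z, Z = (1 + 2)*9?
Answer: -1320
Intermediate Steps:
Z = 27 (Z = 3*9 = 27)
t(x) = 10 - 10*x (t(x) = -5*((-2 + x) + x) = -5*(-2 + 2*x) = 10 - 10*x)
a = 93 (a = 104 - 1*11 = 104 - 11 = 93)
t(-1)*(Z - a) = (10 - 10*(-1))*(27 - 1*93) = (10 + 10)*(27 - 93) = 20*(-66) = -1320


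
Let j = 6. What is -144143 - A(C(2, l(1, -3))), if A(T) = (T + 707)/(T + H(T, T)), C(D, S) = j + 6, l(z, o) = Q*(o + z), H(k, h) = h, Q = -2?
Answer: -3460151/24 ≈ -1.4417e+5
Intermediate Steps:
l(z, o) = -2*o - 2*z (l(z, o) = -2*(o + z) = -2*o - 2*z)
C(D, S) = 12 (C(D, S) = 6 + 6 = 12)
A(T) = (707 + T)/(2*T) (A(T) = (T + 707)/(T + T) = (707 + T)/((2*T)) = (707 + T)*(1/(2*T)) = (707 + T)/(2*T))
-144143 - A(C(2, l(1, -3))) = -144143 - (707 + 12)/(2*12) = -144143 - 719/(2*12) = -144143 - 1*719/24 = -144143 - 719/24 = -3460151/24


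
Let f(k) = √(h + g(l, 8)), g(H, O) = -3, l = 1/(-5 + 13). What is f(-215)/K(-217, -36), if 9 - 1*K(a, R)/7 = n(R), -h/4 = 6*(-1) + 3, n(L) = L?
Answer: 1/105 ≈ 0.0095238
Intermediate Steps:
l = ⅛ (l = 1/8 = ⅛ ≈ 0.12500)
h = 12 (h = -4*(6*(-1) + 3) = -4*(-6 + 3) = -4*(-3) = 12)
K(a, R) = 63 - 7*R
f(k) = 3 (f(k) = √(12 - 3) = √9 = 3)
f(-215)/K(-217, -36) = 3/(63 - 7*(-36)) = 3/(63 + 252) = 3/315 = 3*(1/315) = 1/105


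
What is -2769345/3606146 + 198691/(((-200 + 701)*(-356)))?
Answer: -605219025853/321588887988 ≈ -1.8820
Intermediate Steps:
-2769345/3606146 + 198691/(((-200 + 701)*(-356))) = -2769345*1/3606146 + 198691/((501*(-356))) = -2769345/3606146 + 198691/(-178356) = -2769345/3606146 + 198691*(-1/178356) = -2769345/3606146 - 198691/178356 = -605219025853/321588887988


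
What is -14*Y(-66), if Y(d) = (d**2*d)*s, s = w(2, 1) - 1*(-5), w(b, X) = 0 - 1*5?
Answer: 0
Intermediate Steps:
w(b, X) = -5 (w(b, X) = 0 - 5 = -5)
s = 0 (s = -5 - 1*(-5) = -5 + 5 = 0)
Y(d) = 0 (Y(d) = (d**2*d)*0 = d**3*0 = 0)
-14*Y(-66) = -14*0 = 0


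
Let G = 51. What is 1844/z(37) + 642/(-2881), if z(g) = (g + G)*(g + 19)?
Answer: 537197/3549392 ≈ 0.15135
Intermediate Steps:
z(g) = (19 + g)*(51 + g) (z(g) = (g + 51)*(g + 19) = (51 + g)*(19 + g) = (19 + g)*(51 + g))
1844/z(37) + 642/(-2881) = 1844/(969 + 37**2 + 70*37) + 642/(-2881) = 1844/(969 + 1369 + 2590) + 642*(-1/2881) = 1844/4928 - 642/2881 = 1844*(1/4928) - 642/2881 = 461/1232 - 642/2881 = 537197/3549392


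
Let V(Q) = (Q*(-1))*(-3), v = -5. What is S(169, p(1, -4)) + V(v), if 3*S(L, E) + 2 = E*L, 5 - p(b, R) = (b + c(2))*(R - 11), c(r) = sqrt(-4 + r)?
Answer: 1111 + 845*I*sqrt(2) ≈ 1111.0 + 1195.0*I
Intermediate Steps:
p(b, R) = 5 - (-11 + R)*(b + I*sqrt(2)) (p(b, R) = 5 - (b + sqrt(-4 + 2))*(R - 11) = 5 - (b + sqrt(-2))*(-11 + R) = 5 - (b + I*sqrt(2))*(-11 + R) = 5 - (-11 + R)*(b + I*sqrt(2)))
S(L, E) = -2/3 + E*L/3 (S(L, E) = -2/3 + (E*L)/3 = -2/3 + E*L/3)
V(Q) = 3*Q (V(Q) = -Q*(-3) = 3*Q)
S(169, p(1, -4)) + V(v) = (-2/3 + (1/3)*(5 + 11*1 - 1*(-4)*1 + 11*I*sqrt(2) - 1*I*(-4)*sqrt(2))*169) + 3*(-5) = (-2/3 + (1/3)*(5 + 11 + 4 + 11*I*sqrt(2) + 4*I*sqrt(2))*169) - 15 = (-2/3 + (1/3)*(20 + 15*I*sqrt(2))*169) - 15 = (-2/3 + (3380/3 + 845*I*sqrt(2))) - 15 = (1126 + 845*I*sqrt(2)) - 15 = 1111 + 845*I*sqrt(2)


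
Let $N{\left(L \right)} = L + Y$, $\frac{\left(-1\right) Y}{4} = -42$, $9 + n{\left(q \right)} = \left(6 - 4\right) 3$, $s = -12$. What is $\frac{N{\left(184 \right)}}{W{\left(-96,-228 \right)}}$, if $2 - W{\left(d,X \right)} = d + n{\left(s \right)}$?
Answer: $\frac{352}{101} \approx 3.4851$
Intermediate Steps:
$n{\left(q \right)} = -3$ ($n{\left(q \right)} = -9 + \left(6 - 4\right) 3 = -9 + 2 \cdot 3 = -9 + 6 = -3$)
$W{\left(d,X \right)} = 5 - d$ ($W{\left(d,X \right)} = 2 - \left(d - 3\right) = 2 - \left(-3 + d\right) = 5 - d$)
$Y = 168$ ($Y = \left(-4\right) \left(-42\right) = 168$)
$N{\left(L \right)} = 168 + L$ ($N{\left(L \right)} = L + 168 = 168 + L$)
$\frac{N{\left(184 \right)}}{W{\left(-96,-228 \right)}} = \frac{168 + 184}{5 - -96} = \frac{352}{5 + 96} = \frac{352}{101}$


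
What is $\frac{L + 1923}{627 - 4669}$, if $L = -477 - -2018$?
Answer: $- \frac{1732}{2021} \approx -0.857$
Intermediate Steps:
$L = 1541$ ($L = -477 + 2018 = 1541$)
$\frac{L + 1923}{627 - 4669} = \frac{1541 + 1923}{627 - 4669} = \frac{3464}{-4042} = 3464 \left(- \frac{1}{4042}\right) = - \frac{1732}{2021}$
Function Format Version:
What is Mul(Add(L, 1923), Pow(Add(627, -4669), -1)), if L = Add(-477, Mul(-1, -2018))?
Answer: Rational(-1732, 2021) ≈ -0.85700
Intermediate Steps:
L = 1541 (L = Add(-477, 2018) = 1541)
Mul(Add(L, 1923), Pow(Add(627, -4669), -1)) = Mul(Add(1541, 1923), Pow(Add(627, -4669), -1)) = Mul(3464, Pow(-4042, -1)) = Mul(3464, Rational(-1, 4042)) = Rational(-1732, 2021)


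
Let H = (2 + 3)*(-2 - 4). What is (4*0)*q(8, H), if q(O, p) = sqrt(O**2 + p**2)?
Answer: 0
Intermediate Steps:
H = -30 (H = 5*(-6) = -30)
(4*0)*q(8, H) = (4*0)*sqrt(8**2 + (-30)**2) = 0*sqrt(64 + 900) = 0*sqrt(964) = 0*(2*sqrt(241)) = 0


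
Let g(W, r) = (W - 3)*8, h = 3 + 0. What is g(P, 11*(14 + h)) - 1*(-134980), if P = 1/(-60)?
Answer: 2024338/15 ≈ 1.3496e+5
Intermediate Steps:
h = 3
P = -1/60 ≈ -0.016667
g(W, r) = -24 + 8*W (g(W, r) = (-3 + W)*8 = -24 + 8*W)
g(P, 11*(14 + h)) - 1*(-134980) = (-24 + 8*(-1/60)) - 1*(-134980) = (-24 - 2/15) + 134980 = -362/15 + 134980 = 2024338/15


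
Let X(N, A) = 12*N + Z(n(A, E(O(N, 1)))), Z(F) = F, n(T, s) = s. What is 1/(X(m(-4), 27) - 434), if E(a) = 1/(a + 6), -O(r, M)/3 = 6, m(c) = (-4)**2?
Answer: -12/2905 ≈ -0.0041308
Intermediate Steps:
m(c) = 16
O(r, M) = -18 (O(r, M) = -3*6 = -18)
E(a) = 1/(6 + a)
X(N, A) = -1/12 + 12*N (X(N, A) = 12*N + 1/(6 - 18) = 12*N + 1/(-12) = 12*N - 1/12 = -1/12 + 12*N)
1/(X(m(-4), 27) - 434) = 1/((-1/12 + 12*16) - 434) = 1/((-1/12 + 192) - 434) = 1/(2303/12 - 434) = 1/(-2905/12) = -12/2905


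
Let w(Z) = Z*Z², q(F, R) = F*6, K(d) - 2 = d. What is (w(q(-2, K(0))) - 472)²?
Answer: 4840000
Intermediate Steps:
K(d) = 2 + d
q(F, R) = 6*F
w(Z) = Z³
(w(q(-2, K(0))) - 472)² = ((6*(-2))³ - 472)² = ((-12)³ - 472)² = (-1728 - 472)² = (-2200)² = 4840000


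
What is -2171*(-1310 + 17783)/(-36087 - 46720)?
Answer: 2103699/4871 ≈ 431.88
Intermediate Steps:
-2171*(-1310 + 17783)/(-36087 - 46720) = -2171/((-82807/16473)) = -2171/((-82807*1/16473)) = -2171/(-4871/969) = -2171*(-969/4871) = 2103699/4871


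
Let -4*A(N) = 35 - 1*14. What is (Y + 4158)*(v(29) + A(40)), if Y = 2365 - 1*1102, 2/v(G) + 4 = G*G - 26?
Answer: -92281683/3244 ≈ -28447.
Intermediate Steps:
A(N) = -21/4 (A(N) = -(35 - 1*14)/4 = -(35 - 14)/4 = -¼*21 = -21/4)
v(G) = 2/(-30 + G²) (v(G) = 2/(-4 + (G*G - 26)) = 2/(-4 + (G² - 26)) = 2/(-4 + (-26 + G²)) = 2/(-30 + G²))
Y = 1263 (Y = 2365 - 1102 = 1263)
(Y + 4158)*(v(29) + A(40)) = (1263 + 4158)*(2/(-30 + 29²) - 21/4) = 5421*(2/(-30 + 841) - 21/4) = 5421*(2/811 - 21/4) = 5421*(-17023/3244) = -92281683/3244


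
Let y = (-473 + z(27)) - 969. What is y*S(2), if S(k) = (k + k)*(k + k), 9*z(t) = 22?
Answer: -207296/9 ≈ -23033.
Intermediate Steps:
z(t) = 22/9 (z(t) = (⅑)*22 = 22/9)
S(k) = 4*k² (S(k) = (2*k)*(2*k) = 4*k²)
y = -12956/9 (y = (-473 + 22/9) - 969 = -4235/9 - 969 = -12956/9 ≈ -1439.6)
y*S(2) = -51824*2²/9 = -51824*4/9 = -12956/9*16 = -207296/9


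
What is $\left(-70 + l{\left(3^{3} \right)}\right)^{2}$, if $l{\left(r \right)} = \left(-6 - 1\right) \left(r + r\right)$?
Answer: $200704$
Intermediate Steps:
$l{\left(r \right)} = - 14 r$ ($l{\left(r \right)} = - 7 \cdot 2 r = - 14 r$)
$\left(-70 + l{\left(3^{3} \right)}\right)^{2} = \left(-70 - 14 \cdot 3^{3}\right)^{2} = \left(-70 - 378\right)^{2} = \left(-448\right)^{2} = 200704$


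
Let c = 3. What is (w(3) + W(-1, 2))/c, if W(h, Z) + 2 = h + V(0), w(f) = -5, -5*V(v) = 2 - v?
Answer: -14/5 ≈ -2.8000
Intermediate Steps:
V(v) = -⅖ + v/5 (V(v) = -(2 - v)/5 = -⅖ + v/5)
W(h, Z) = -12/5 + h (W(h, Z) = -2 + (h + (-⅖ + (⅕)*0)) = -2 + (h + (-⅖ + 0)) = -2 + (h - ⅖) = -2 + (-⅖ + h) = -12/5 + h)
(w(3) + W(-1, 2))/c = (-5 + (-12/5 - 1))/3 = (-5 - 17/5)*(⅓) = -42/5*⅓ = -14/5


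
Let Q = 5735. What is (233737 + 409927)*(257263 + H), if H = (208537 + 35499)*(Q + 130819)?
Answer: 21449683907974448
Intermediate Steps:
H = 33324091944 (H = (208537 + 35499)*(5735 + 130819) = 244036*136554 = 33324091944)
(233737 + 409927)*(257263 + H) = (233737 + 409927)*(257263 + 33324091944) = 643664*33324349207 = 21449683907974448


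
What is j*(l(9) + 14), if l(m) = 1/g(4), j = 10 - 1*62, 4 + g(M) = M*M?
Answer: -2197/3 ≈ -732.33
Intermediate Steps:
g(M) = -4 + M² (g(M) = -4 + M*M = -4 + M²)
j = -52 (j = 10 - 62 = -52)
l(m) = 1/12 (l(m) = 1/(-4 + 4²) = 1/(-4 + 16) = 1/12)
j*(l(9) + 14) = -52*(1/12 + 14) = -52*169/12 = -2197/3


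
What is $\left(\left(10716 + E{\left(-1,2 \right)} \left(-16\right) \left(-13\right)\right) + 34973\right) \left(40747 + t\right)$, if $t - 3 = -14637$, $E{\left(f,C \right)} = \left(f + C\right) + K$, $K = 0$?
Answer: $1198508361$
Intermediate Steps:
$E{\left(f,C \right)} = C + f$ ($E{\left(f,C \right)} = \left(f + C\right) + 0 = \left(C + f\right) + 0 = C + f$)
$t = -14634$ ($t = 3 - 14637 = -14634$)
$\left(\left(10716 + E{\left(-1,2 \right)} \left(-16\right) \left(-13\right)\right) + 34973\right) \left(40747 + t\right) = \left(\left(10716 + \left(2 - 1\right) \left(-16\right) \left(-13\right)\right) + 34973\right) \left(40747 - 14634\right) = \left(\left(10716 + 1 \left(-16\right) \left(-13\right)\right) + 34973\right) 26113 = \left(\left(10716 - -208\right) + 34973\right) 26113 = \left(\left(10716 + 208\right) + 34973\right) 26113 = \left(10924 + 34973\right) 26113 = 45897 \cdot 26113 = 1198508361$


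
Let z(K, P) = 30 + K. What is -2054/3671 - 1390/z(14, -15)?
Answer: -2596533/80762 ≈ -32.150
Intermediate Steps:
-2054/3671 - 1390/z(14, -15) = -2054/3671 - 1390/(30 + 14) = -2054*1/3671 - 1390/44 = -2054/3671 - 1390*1/44 = -2054/3671 - 695/22 = -2596533/80762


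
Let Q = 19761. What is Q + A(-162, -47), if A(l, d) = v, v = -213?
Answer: 19548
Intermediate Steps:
A(l, d) = -213
Q + A(-162, -47) = 19761 - 213 = 19548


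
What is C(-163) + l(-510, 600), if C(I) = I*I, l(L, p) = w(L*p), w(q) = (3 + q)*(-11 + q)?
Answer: 93638474536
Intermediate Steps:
w(q) = (-11 + q)*(3 + q)
l(L, p) = -33 + L**2*p**2 - 8*L*p (l(L, p) = -33 + (L*p)**2 - 8*L*p = -33 + L**2*p**2 - 8*L*p)
C(I) = I**2
C(-163) + l(-510, 600) = (-163)**2 + (-33 + (-510)**2*600**2 - 8*(-510)*600) = 26569 + (-33 + 260100*360000 + 2448000) = 26569 + (-33 + 93636000000 + 2448000) = 26569 + 93638447967 = 93638474536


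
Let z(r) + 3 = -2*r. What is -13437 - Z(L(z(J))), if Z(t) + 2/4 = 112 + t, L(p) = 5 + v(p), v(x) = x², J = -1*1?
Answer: -27109/2 ≈ -13555.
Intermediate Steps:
J = -1
z(r) = -3 - 2*r
L(p) = 5 + p²
Z(t) = 223/2 + t (Z(t) = -½ + (112 + t) = 223/2 + t)
-13437 - Z(L(z(J))) = -13437 - (223/2 + (5 + (-3 - 2*(-1))²)) = -13437 - (223/2 + (5 + (-3 + 2)²)) = -13437 - (223/2 + (5 + (-1)²)) = -13437 - (223/2 + (5 + 1)) = -13437 - (223/2 + 6) = -13437 - 1*235/2 = -13437 - 235/2 = -27109/2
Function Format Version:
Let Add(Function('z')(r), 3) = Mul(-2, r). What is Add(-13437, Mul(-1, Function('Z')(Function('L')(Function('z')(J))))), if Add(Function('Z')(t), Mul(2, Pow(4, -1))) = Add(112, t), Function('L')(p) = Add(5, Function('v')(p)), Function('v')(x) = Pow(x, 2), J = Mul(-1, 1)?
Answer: Rational(-27109, 2) ≈ -13555.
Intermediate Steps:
J = -1
Function('z')(r) = Add(-3, Mul(-2, r))
Function('L')(p) = Add(5, Pow(p, 2))
Function('Z')(t) = Add(Rational(223, 2), t) (Function('Z')(t) = Add(Rational(-1, 2), Add(112, t)) = Add(Rational(223, 2), t))
Add(-13437, Mul(-1, Function('Z')(Function('L')(Function('z')(J))))) = Add(-13437, Mul(-1, Add(Rational(223, 2), Add(5, Pow(Add(-3, Mul(-2, -1)), 2))))) = Add(-13437, Mul(-1, Add(Rational(223, 2), Add(5, Pow(Add(-3, 2), 2))))) = Add(-13437, Mul(-1, Add(Rational(223, 2), Add(5, Pow(-1, 2))))) = Add(-13437, Mul(-1, Add(Rational(223, 2), Add(5, 1)))) = Add(-13437, Mul(-1, Add(Rational(223, 2), 6))) = Add(-13437, Mul(-1, Rational(235, 2))) = Add(-13437, Rational(-235, 2)) = Rational(-27109, 2)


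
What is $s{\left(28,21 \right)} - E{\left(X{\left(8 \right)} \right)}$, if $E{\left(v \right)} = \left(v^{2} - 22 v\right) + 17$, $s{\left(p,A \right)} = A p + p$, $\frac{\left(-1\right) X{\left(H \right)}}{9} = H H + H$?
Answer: $-433561$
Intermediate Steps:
$X{\left(H \right)} = - 9 H - 9 H^{2}$ ($X{\left(H \right)} = - 9 \left(H H + H\right) = - 9 \left(H^{2} + H\right) = - 9 \left(H + H^{2}\right) = - 9 H - 9 H^{2}$)
$s{\left(p,A \right)} = p + A p$
$E{\left(v \right)} = 17 + v^{2} - 22 v$
$s{\left(28,21 \right)} - E{\left(X{\left(8 \right)} \right)} = 28 \left(1 + 21\right) - \left(17 + \left(\left(-9\right) 8 \left(1 + 8\right)\right)^{2} - 22 \left(\left(-9\right) 8 \left(1 + 8\right)\right)\right) = 28 \cdot 22 - \left(17 + \left(\left(-9\right) 8 \cdot 9\right)^{2} - 22 \left(\left(-9\right) 8 \cdot 9\right)\right) = 616 - \left(17 + \left(-648\right)^{2} - -14256\right) = 616 - \left(17 + 419904 + 14256\right) = 616 - 434177 = -433561$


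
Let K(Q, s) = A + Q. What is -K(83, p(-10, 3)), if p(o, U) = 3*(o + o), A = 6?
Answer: -89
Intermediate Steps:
p(o, U) = 6*o (p(o, U) = 3*(2*o) = 6*o)
K(Q, s) = 6 + Q
-K(83, p(-10, 3)) = -(6 + 83) = -1*89 = -89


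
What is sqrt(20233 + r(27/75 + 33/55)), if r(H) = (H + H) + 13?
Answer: sqrt(506198)/5 ≈ 142.30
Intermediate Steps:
r(H) = 13 + 2*H (r(H) = 2*H + 13 = 13 + 2*H)
sqrt(20233 + r(27/75 + 33/55)) = sqrt(20233 + (13 + 2*(27/75 + 33/55))) = sqrt(20233 + (13 + 2*(27*(1/75) + 33*(1/55)))) = sqrt(20233 + (13 + 2*(9/25 + 3/5))) = sqrt(20233 + (13 + 2*(24/25))) = sqrt(20233 + (13 + 48/25)) = sqrt(20233 + 373/25) = sqrt(506198/25) = sqrt(506198)/5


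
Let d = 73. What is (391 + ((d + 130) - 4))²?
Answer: 348100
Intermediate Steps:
(391 + ((d + 130) - 4))² = (391 + ((73 + 130) - 4))² = (391 + (203 - 4))² = (391 + 199)² = 590² = 348100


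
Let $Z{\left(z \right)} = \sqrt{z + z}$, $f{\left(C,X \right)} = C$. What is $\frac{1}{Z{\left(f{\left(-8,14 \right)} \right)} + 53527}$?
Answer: $\frac{53527}{2865139745} - \frac{4 i}{2865139745} \approx 1.8682 \cdot 10^{-5} - 1.3961 \cdot 10^{-9} i$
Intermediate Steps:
$Z{\left(z \right)} = \sqrt{2} \sqrt{z}$ ($Z{\left(z \right)} = \sqrt{2 z} = \sqrt{2} \sqrt{z}$)
$\frac{1}{Z{\left(f{\left(-8,14 \right)} \right)} + 53527} = \frac{1}{\sqrt{2} \sqrt{-8} + 53527} = \frac{1}{\sqrt{2} \cdot 2 i \sqrt{2} + 53527} = \frac{1}{4 i + 53527} = \frac{1}{53527 + 4 i} = \frac{53527 - 4 i}{2865139745}$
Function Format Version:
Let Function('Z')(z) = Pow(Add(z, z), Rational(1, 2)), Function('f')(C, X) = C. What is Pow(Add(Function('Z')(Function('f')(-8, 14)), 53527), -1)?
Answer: Add(Rational(53527, 2865139745), Mul(Rational(-4, 2865139745), I)) ≈ Add(1.8682e-5, Mul(-1.3961e-9, I))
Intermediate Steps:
Function('Z')(z) = Mul(Pow(2, Rational(1, 2)), Pow(z, Rational(1, 2))) (Function('Z')(z) = Pow(Mul(2, z), Rational(1, 2)) = Mul(Pow(2, Rational(1, 2)), Pow(z, Rational(1, 2))))
Pow(Add(Function('Z')(Function('f')(-8, 14)), 53527), -1) = Pow(Add(Mul(Pow(2, Rational(1, 2)), Pow(-8, Rational(1, 2))), 53527), -1) = Pow(Add(Mul(Pow(2, Rational(1, 2)), Mul(2, I, Pow(2, Rational(1, 2)))), 53527), -1) = Pow(Add(Mul(4, I), 53527), -1) = Pow(Add(53527, Mul(4, I)), -1) = Mul(Rational(1, 2865139745), Add(53527, Mul(-4, I)))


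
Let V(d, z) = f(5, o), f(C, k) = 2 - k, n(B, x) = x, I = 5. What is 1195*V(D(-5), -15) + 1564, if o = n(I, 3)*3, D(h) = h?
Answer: -6801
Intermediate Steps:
o = 9 (o = 3*3 = 9)
V(d, z) = -7 (V(d, z) = 2 - 1*9 = 2 - 9 = -7)
1195*V(D(-5), -15) + 1564 = 1195*(-7) + 1564 = -8365 + 1564 = -6801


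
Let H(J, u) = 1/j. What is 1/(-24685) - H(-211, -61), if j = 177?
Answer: -24862/4369245 ≈ -0.0056902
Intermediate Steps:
H(J, u) = 1/177
1/(-24685) - H(-211, -61) = 1/(-24685) - 1*1/177 = -1/24685 - 1/177 = -24862/4369245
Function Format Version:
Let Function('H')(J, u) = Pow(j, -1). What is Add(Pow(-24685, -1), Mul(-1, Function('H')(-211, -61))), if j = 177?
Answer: Rational(-24862, 4369245) ≈ -0.0056902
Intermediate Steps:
Function('H')(J, u) = Rational(1, 177) (Function('H')(J, u) = Pow(177, -1) = Rational(1, 177))
Add(Pow(-24685, -1), Mul(-1, Function('H')(-211, -61))) = Add(Pow(-24685, -1), Mul(-1, Rational(1, 177))) = Add(Rational(-1, 24685), Rational(-1, 177)) = Rational(-24862, 4369245)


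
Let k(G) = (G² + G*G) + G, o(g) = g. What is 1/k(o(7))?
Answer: 1/105 ≈ 0.0095238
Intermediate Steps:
k(G) = G + 2*G² (k(G) = (G² + G²) + G = 2*G² + G = G + 2*G²)
1/k(o(7)) = 1/(7*(1 + 2*7)) = 1/(7*(1 + 14)) = 1/(7*15) = 1/105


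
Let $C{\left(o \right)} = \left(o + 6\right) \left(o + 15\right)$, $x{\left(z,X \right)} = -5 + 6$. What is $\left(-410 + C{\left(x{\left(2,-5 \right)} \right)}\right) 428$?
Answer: $-127544$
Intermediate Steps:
$x{\left(z,X \right)} = 1$
$C{\left(o \right)} = \left(6 + o\right) \left(15 + o\right)$
$\left(-410 + C{\left(x{\left(2,-5 \right)} \right)}\right) 428 = \left(-410 + \left(90 + 1^{2} + 21 \cdot 1\right)\right) 428 = \left(-410 + \left(90 + 1 + 21\right)\right) 428 = \left(-410 + 112\right) 428 = \left(-298\right) 428 = -127544$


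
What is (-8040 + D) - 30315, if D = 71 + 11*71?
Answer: -37503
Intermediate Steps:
D = 852 (D = 71 + 781 = 852)
(-8040 + D) - 30315 = (-8040 + 852) - 30315 = -7188 - 30315 = -37503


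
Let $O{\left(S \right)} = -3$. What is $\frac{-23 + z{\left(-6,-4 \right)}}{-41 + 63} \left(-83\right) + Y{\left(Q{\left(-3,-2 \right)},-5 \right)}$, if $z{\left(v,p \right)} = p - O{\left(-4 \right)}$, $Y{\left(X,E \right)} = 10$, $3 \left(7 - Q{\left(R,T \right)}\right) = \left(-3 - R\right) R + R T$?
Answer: $\frac{1106}{11} \approx 100.55$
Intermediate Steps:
$Q{\left(R,T \right)} = 7 - \frac{R T}{3} - \frac{R \left(-3 - R\right)}{3}$ ($Q{\left(R,T \right)} = 7 - \frac{\left(-3 - R\right) R + R T}{3} = 7 - \frac{R \left(-3 - R\right) + R T}{3} = 7 - \frac{R T + R \left(-3 - R\right)}{3} = 7 - \left(\frac{R T}{3} + \frac{R \left(-3 - R\right)}{3}\right) = 7 - \frac{R T}{3} - \frac{R \left(-3 - R\right)}{3}$)
$z{\left(v,p \right)} = 3 + p$ ($z{\left(v,p \right)} = p - -3 = p + 3 = 3 + p$)
$\frac{-23 + z{\left(-6,-4 \right)}}{-41 + 63} \left(-83\right) + Y{\left(Q{\left(-3,-2 \right)},-5 \right)} = \frac{-23 + \left(3 - 4\right)}{-41 + 63} \left(-83\right) + 10 = \frac{-23 - 1}{22} \left(-83\right) + 10 = \left(-24\right) \frac{1}{22} \left(-83\right) + 10 = \left(- \frac{12}{11}\right) \left(-83\right) + 10 = \frac{996}{11} + 10 = \frac{1106}{11}$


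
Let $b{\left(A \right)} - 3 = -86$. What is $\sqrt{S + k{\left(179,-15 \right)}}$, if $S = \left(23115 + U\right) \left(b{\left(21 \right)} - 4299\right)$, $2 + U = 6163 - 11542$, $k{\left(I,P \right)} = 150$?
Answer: $i \sqrt{77710238} \approx 8815.3 i$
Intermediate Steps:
$b{\left(A \right)} = -83$ ($b{\left(A \right)} = 3 - 86 = -83$)
$U = -5381$ ($U = -2 + \left(6163 - 11542\right) = -2 - 5379 = -5381$)
$S = -77710388$ ($S = \left(23115 - 5381\right) \left(-83 - 4299\right) = 17734 \left(-4382\right) = -77710388$)
$\sqrt{S + k{\left(179,-15 \right)}} = \sqrt{-77710388 + 150} = \sqrt{-77710238} = i \sqrt{77710238}$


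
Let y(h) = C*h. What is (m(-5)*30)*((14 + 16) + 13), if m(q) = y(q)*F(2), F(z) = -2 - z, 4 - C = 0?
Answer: 103200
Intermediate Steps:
C = 4 (C = 4 - 1*0 = 4 + 0 = 4)
y(h) = 4*h
m(q) = -16*q (m(q) = (4*q)*(-2 - 1*2) = (4*q)*(-2 - 2) = (4*q)*(-4) = -16*q)
(m(-5)*30)*((14 + 16) + 13) = (-16*(-5)*30)*((14 + 16) + 13) = (80*30)*(30 + 13) = 2400*43 = 103200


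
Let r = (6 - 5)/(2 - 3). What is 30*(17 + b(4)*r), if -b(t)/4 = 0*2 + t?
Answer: 990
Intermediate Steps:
b(t) = -4*t (b(t) = -4*(0*2 + t) = -4*(0 + t) = -4*t)
r = -1 (r = 1/(-1) = 1*(-1) = -1)
30*(17 + b(4)*r) = 30*(17 - 4*4*(-1)) = 30*(17 - 16*(-1)) = 30*(17 + 16) = 30*33 = 990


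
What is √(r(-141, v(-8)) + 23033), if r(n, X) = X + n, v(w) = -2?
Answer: √22890 ≈ 151.29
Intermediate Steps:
√(r(-141, v(-8)) + 23033) = √((-2 - 141) + 23033) = √(-143 + 23033) = √22890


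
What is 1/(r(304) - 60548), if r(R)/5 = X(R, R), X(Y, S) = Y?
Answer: -1/59028 ≈ -1.6941e-5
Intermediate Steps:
r(R) = 5*R
1/(r(304) - 60548) = 1/(5*304 - 60548) = 1/(1520 - 60548) = 1/(-59028) = -1/59028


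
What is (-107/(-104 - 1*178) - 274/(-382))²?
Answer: 3489383041/2901115044 ≈ 1.2028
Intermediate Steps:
(-107/(-104 - 1*178) - 274/(-382))² = (-107/(-104 - 178) - 274*(-1/382))² = (-107/(-282) + 137/191)² = (-107*(-1/282) + 137/191)² = (107/282 + 137/191)² = (59071/53862)² = 3489383041/2901115044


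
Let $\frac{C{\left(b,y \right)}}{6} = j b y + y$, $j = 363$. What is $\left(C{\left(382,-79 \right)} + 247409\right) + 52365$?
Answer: $-65428384$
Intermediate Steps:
$C{\left(b,y \right)} = 6 y + 2178 b y$ ($C{\left(b,y \right)} = 6 \left(363 b y + y\right) = 6 \left(y + 363 b y\right) = 6 y + 2178 b y$)
$\left(C{\left(382,-79 \right)} + 247409\right) + 52365 = \left(6 \left(-79\right) \left(1 + 363 \cdot 382\right) + 247409\right) + 52365 = \left(6 \left(-79\right) \left(1 + 138666\right) + 247409\right) + 52365 = \left(6 \left(-79\right) 138667 + 247409\right) + 52365 = \left(-65728158 + 247409\right) + 52365 = -65480749 + 52365 = -65428384$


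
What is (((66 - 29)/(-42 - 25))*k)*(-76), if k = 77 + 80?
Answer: 441484/67 ≈ 6589.3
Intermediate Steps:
k = 157
(((66 - 29)/(-42 - 25))*k)*(-76) = (((66 - 29)/(-42 - 25))*157)*(-76) = ((37/(-67))*157)*(-76) = ((37*(-1/67))*157)*(-76) = -37/67*157*(-76) = -5809/67*(-76) = 441484/67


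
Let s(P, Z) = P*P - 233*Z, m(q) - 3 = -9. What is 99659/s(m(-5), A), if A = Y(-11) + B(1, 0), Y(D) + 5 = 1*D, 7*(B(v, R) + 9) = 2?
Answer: 697613/40561 ≈ 17.199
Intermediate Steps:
m(q) = -6 (m(q) = 3 - 9 = -6)
B(v, R) = -61/7 (B(v, R) = -9 + (1/7)*2 = -9 + 2/7 = -61/7)
Y(D) = -5 + D (Y(D) = -5 + 1*D = -5 + D)
A = -173/7 (A = (-5 - 11) - 61/7 = -16 - 61/7 = -173/7 ≈ -24.714)
s(P, Z) = P**2 - 233*Z
99659/s(m(-5), A) = 99659/((-6)**2 - 233*(-173/7)) = 99659/(36 + 40309/7) = 99659/(40561/7) = 99659*(7/40561) = 697613/40561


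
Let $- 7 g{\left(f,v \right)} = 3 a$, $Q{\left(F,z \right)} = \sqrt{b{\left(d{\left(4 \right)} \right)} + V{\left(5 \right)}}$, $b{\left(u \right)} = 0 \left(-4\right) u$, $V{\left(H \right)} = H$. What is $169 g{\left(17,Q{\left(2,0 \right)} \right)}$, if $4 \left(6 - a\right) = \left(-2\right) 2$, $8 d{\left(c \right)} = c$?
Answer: $-507$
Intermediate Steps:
$d{\left(c \right)} = \frac{c}{8}$
$b{\left(u \right)} = 0$ ($b{\left(u \right)} = 0 u = 0$)
$Q{\left(F,z \right)} = \sqrt{5}$ ($Q{\left(F,z \right)} = \sqrt{0 + 5} = \sqrt{5}$)
$a = 7$ ($a = 6 - \frac{\left(-2\right) 2}{4} = 6 - -1 = 6 + 1 = 7$)
$g{\left(f,v \right)} = -3$ ($g{\left(f,v \right)} = - \frac{3 \cdot 7}{7} = \left(- \frac{1}{7}\right) 21 = -3$)
$169 g{\left(17,Q{\left(2,0 \right)} \right)} = 169 \left(-3\right) = -507$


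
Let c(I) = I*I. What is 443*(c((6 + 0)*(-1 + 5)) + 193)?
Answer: 340667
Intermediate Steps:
c(I) = I²
443*(c((6 + 0)*(-1 + 5)) + 193) = 443*(((6 + 0)*(-1 + 5))² + 193) = 443*((6*4)² + 193) = 443*(24² + 193) = 443*(576 + 193) = 443*769 = 340667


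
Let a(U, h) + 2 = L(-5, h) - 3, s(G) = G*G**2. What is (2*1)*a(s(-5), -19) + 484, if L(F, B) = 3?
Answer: 480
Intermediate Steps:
s(G) = G**3
a(U, h) = -2 (a(U, h) = -2 + (3 - 3) = -2 + 0 = -2)
(2*1)*a(s(-5), -19) + 484 = (2*1)*(-2) + 484 = 2*(-2) + 484 = -4 + 484 = 480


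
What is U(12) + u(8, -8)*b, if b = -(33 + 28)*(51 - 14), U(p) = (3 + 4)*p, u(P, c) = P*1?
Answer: -17972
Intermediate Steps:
u(P, c) = P
U(p) = 7*p
b = -2257 (b = -61*37 = -1*2257 = -2257)
U(12) + u(8, -8)*b = 7*12 + 8*(-2257) = 84 - 18056 = -17972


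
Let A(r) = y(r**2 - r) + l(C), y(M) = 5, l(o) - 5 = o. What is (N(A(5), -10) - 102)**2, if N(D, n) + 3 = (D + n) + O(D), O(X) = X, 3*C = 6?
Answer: 8281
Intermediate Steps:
C = 2 (C = (1/3)*6 = 2)
l(o) = 5 + o
A(r) = 12 (A(r) = 5 + (5 + 2) = 5 + 7 = 12)
N(D, n) = -3 + n + 2*D (N(D, n) = -3 + ((D + n) + D) = -3 + (n + 2*D) = -3 + n + 2*D)
(N(A(5), -10) - 102)**2 = ((-3 - 10 + 2*12) - 102)**2 = ((-3 - 10 + 24) - 102)**2 = (11 - 102)**2 = (-91)**2 = 8281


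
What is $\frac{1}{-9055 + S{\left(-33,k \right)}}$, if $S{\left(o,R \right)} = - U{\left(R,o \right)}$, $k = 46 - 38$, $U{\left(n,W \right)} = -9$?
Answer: $- \frac{1}{9046} \approx -0.00011055$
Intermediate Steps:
$k = 8$ ($k = 46 - 38 = 8$)
$S{\left(o,R \right)} = 9$ ($S{\left(o,R \right)} = \left(-1\right) \left(-9\right) = 9$)
$\frac{1}{-9055 + S{\left(-33,k \right)}} = \frac{1}{-9055 + 9} = \frac{1}{-9046} = - \frac{1}{9046}$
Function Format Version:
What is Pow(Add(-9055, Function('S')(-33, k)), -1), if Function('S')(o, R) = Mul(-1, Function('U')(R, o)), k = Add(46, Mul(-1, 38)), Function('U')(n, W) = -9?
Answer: Rational(-1, 9046) ≈ -0.00011055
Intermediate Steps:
k = 8 (k = Add(46, -38) = 8)
Function('S')(o, R) = 9 (Function('S')(o, R) = Mul(-1, -9) = 9)
Pow(Add(-9055, Function('S')(-33, k)), -1) = Pow(Add(-9055, 9), -1) = Pow(-9046, -1) = Rational(-1, 9046)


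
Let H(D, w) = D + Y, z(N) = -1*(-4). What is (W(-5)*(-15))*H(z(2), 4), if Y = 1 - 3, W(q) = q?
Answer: 150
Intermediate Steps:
Y = -2
z(N) = 4
H(D, w) = -2 + D (H(D, w) = D - 2 = -2 + D)
(W(-5)*(-15))*H(z(2), 4) = (-5*(-15))*(-2 + 4) = 75*2 = 150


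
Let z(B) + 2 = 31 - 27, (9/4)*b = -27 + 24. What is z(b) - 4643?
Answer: -4641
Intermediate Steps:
b = -4/3 (b = 4*(-27 + 24)/9 = (4/9)*(-3) = -4/3 ≈ -1.3333)
z(B) = 2 (z(B) = -2 + (31 - 27) = -2 + 4 = 2)
z(b) - 4643 = 2 - 4643 = -4641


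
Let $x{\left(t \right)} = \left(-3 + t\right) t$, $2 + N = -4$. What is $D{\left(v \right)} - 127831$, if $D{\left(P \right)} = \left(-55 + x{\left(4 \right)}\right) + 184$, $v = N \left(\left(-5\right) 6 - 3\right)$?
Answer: $-127698$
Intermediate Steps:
$N = -6$ ($N = -2 - 4 = -6$)
$x{\left(t \right)} = t \left(-3 + t\right)$
$v = 198$ ($v = - 6 \left(\left(-5\right) 6 - 3\right) = - 6 \left(-30 - 3\right) = \left(-6\right) \left(-33\right) = 198$)
$D{\left(P \right)} = 133$ ($D{\left(P \right)} = \left(-55 + 4 \left(-3 + 4\right)\right) + 184 = \left(-55 + 4 \cdot 1\right) + 184 = \left(-55 + 4\right) + 184 = -51 + 184 = 133$)
$D{\left(v \right)} - 127831 = 133 - 127831 = -127698$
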